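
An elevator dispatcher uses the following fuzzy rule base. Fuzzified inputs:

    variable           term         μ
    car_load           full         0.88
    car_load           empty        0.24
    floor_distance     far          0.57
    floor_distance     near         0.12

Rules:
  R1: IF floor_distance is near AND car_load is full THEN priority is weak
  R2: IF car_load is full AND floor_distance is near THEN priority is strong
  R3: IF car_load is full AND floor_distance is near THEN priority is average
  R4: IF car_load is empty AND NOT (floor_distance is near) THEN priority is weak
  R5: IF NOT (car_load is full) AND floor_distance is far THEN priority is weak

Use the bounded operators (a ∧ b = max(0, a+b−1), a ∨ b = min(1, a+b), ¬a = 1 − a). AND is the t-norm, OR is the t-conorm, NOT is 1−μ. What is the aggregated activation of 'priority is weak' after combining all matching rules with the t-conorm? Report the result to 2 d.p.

0.12

R1: near=0.12, full=0.88; AND[max(0, a+b−1)] → w = 0.00
R2: full=0.88, near=0.12; AND[max(0, a+b−1)] → w = 0.00
R3: full=0.88, near=0.12; AND[max(0, a+b−1)] → w = 0.00
R4: empty=0.24, ¬near=1−0.12=0.88; AND[max(0, a+b−1)] → w = 0.12
R5: ¬full=1−0.88=0.12, far=0.57; AND[max(0, a+b−1)] → w = 0.00
Rules with consequent 'weak': {R1, R4, R5} → strengths 0.00, 0.12, 0.00
Aggregate via t-conorm [min(1, a+b)]: 0.12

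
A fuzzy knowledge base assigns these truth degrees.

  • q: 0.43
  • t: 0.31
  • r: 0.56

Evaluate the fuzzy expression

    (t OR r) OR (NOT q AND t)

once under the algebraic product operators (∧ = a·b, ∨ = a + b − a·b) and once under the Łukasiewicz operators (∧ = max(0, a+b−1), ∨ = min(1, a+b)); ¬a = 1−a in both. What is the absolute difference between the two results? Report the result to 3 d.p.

Under algebraic product:
  t OR r = a + b − a·b on (0.3100, 0.5600) = 0.6964
  NOT q = 1 − 0.4300 = 0.5700
  NOT q AND t = a·b on (0.5700, 0.3100) = 0.1767
  (t OR r) OR (NOT q AND t) = a + b − a·b on (0.6964, 0.1767) = 0.7500
  → value = 0.7500
Under Łukasiewicz:
  t OR r = min(1, a+b) on (0.31, 0.56) = 0.87
  NOT q = 1 − 0.43 = 0.57
  NOT q AND t = max(0, a+b−1) on (0.57, 0.31) = 0.00
  (t OR r) OR (NOT q AND t) = min(1, a+b) on (0.87, 0.00) = 0.87
  → value = 0.8700
|0.7500 − 0.8700| = 0.120

0.120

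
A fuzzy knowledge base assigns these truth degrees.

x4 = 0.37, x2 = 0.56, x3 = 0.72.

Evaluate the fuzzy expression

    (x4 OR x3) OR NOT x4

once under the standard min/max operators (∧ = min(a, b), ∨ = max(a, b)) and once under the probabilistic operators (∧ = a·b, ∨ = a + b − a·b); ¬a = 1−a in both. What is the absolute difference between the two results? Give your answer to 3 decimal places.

Under standard min/max:
  x4 OR x3 = max(a, b) on (0.37, 0.72) = 0.72
  NOT x4 = 1 − 0.37 = 0.63
  (x4 OR x3) OR NOT x4 = max(a, b) on (0.72, 0.63) = 0.72
  → value = 0.7200
Under probabilistic:
  x4 OR x3 = a + b − a·b on (0.3700, 0.7200) = 0.8236
  NOT x4 = 1 − 0.3700 = 0.6300
  (x4 OR x3) OR NOT x4 = a + b − a·b on (0.8236, 0.6300) = 0.9347
  → value = 0.9347
|0.7200 − 0.9347| = 0.215

0.215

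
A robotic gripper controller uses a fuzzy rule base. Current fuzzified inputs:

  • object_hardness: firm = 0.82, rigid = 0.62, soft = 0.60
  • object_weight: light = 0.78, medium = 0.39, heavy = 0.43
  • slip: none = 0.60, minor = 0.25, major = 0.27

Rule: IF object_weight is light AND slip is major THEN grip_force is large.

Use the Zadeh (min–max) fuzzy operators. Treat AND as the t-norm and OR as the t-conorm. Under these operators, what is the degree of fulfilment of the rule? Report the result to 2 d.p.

0.27

firing strength: light=0.78, major=0.27; AND[min(a, b)] → w = 0.27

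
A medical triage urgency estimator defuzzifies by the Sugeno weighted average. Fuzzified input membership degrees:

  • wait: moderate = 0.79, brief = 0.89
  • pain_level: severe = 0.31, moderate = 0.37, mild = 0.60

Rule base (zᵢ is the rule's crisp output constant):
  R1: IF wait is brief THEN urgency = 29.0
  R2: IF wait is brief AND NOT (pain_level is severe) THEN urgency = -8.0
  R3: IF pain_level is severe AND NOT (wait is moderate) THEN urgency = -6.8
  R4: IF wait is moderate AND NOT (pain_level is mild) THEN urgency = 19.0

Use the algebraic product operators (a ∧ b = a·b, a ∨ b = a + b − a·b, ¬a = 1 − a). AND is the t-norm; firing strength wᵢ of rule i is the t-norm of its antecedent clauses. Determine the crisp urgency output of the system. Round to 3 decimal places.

R1 (z=29.0): brief=0.89 → w = 0.8900
R2 (z=-8.0): brief=0.89, ¬severe=1−0.31=0.69; AND[a·b] → w = 0.6141
R3 (z=-6.8): severe=0.31, ¬moderate=1−0.79=0.21; AND[a·b] → w = 0.0651
R4 (z=19.0): moderate=0.79, ¬mild=1−0.60=0.40; AND[a·b] → w = 0.3160
Weighted average = (0.8900·29.0 + 0.6141·-8.0 + 0.0651·-6.8 + 0.3160·19.0) / (0.8900 + 0.6141 + 0.0651 + 0.3160)
  = 26.4585 / 1.8852 = 14.035

14.035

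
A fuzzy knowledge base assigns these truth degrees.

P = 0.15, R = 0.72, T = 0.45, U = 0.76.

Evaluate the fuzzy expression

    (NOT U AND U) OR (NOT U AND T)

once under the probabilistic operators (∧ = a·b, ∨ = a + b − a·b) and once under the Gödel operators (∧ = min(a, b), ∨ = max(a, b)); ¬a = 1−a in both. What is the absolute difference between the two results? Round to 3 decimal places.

0.031

Under probabilistic:
  NOT U = 1 − 0.7600 = 0.2400
  NOT U AND U = a·b on (0.2400, 0.7600) = 0.1824
  NOT U = 1 − 0.7600 = 0.2400
  NOT U AND T = a·b on (0.2400, 0.4500) = 0.1080
  (NOT U AND U) OR (NOT U AND T) = a + b − a·b on (0.1824, 0.1080) = 0.2707
  → value = 0.2707
Under Gödel:
  NOT U = 1 − 0.76 = 0.24
  NOT U AND U = min(a, b) on (0.24, 0.76) = 0.24
  NOT U = 1 − 0.76 = 0.24
  NOT U AND T = min(a, b) on (0.24, 0.45) = 0.24
  (NOT U AND U) OR (NOT U AND T) = max(a, b) on (0.24, 0.24) = 0.24
  → value = 0.2400
|0.2707 − 0.2400| = 0.031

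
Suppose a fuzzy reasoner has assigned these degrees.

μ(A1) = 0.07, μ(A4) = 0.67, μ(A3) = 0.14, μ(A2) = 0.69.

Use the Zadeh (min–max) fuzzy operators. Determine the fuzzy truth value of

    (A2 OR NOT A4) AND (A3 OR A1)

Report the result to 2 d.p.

NOT A4 = 1 − 0.67 = 0.33
A2 OR NOT A4 = max(a, b) on (0.69, 0.33) = 0.69
A3 OR A1 = max(a, b) on (0.14, 0.07) = 0.14
(A2 OR NOT A4) AND (A3 OR A1) = min(a, b) on (0.69, 0.14) = 0.14

0.14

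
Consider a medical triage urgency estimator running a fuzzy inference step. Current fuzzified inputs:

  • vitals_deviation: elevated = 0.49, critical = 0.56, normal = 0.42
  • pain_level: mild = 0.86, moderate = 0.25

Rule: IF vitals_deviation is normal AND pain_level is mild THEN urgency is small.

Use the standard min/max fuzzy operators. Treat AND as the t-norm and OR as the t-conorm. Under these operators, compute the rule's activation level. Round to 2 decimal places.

firing strength: normal=0.42, mild=0.86; AND[min(a, b)] → w = 0.42

0.42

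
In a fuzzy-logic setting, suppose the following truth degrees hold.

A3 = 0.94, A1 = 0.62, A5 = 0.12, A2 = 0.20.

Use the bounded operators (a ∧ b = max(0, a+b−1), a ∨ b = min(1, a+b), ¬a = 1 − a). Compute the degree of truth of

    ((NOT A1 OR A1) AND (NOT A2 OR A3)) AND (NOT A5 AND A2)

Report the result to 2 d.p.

0.08

NOT A1 = 1 − 0.62 = 0.38
NOT A1 OR A1 = min(1, a+b) on (0.38, 0.62) = 1.00
NOT A2 = 1 − 0.20 = 0.80
NOT A2 OR A3 = min(1, a+b) on (0.80, 0.94) = 1.00
(NOT A1 OR A1) AND (NOT A2 OR A3) = max(0, a+b−1) on (1.00, 1.00) = 1.00
NOT A5 = 1 − 0.12 = 0.88
NOT A5 AND A2 = max(0, a+b−1) on (0.88, 0.20) = 0.08
((NOT A1 OR A1) AND (NOT A2 OR A3)) AND (NOT A5 AND A2) = max(0, a+b−1) on (1.00, 0.08) = 0.08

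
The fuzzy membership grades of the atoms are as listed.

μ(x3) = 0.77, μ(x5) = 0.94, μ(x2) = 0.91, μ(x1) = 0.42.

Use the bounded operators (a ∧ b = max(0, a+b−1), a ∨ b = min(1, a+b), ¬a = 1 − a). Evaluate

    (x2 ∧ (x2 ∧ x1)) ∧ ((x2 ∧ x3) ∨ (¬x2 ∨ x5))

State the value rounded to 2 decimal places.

x2 ∧ x1 = max(0, a+b−1) on (0.91, 0.42) = 0.33
x2 ∧ (x2 ∧ x1) = max(0, a+b−1) on (0.91, 0.33) = 0.24
x2 ∧ x3 = max(0, a+b−1) on (0.91, 0.77) = 0.68
¬x2 = 1 − 0.91 = 0.09
¬x2 ∨ x5 = min(1, a+b) on (0.09, 0.94) = 1.00
(x2 ∧ x3) ∨ (¬x2 ∨ x5) = min(1, a+b) on (0.68, 1.00) = 1.00
(x2 ∧ (x2 ∧ x1)) ∧ ((x2 ∧ x3) ∨ (¬x2 ∨ x5)) = max(0, a+b−1) on (0.24, 1.00) = 0.24

0.24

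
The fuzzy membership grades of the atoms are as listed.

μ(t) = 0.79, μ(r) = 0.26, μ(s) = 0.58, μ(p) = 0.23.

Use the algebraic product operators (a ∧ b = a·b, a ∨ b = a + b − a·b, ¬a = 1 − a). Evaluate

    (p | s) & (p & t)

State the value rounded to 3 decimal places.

p | s = a + b − a·b on (0.2300, 0.5800) = 0.6766
p & t = a·b on (0.2300, 0.7900) = 0.1817
(p | s) & (p & t) = a·b on (0.6766, 0.1817) = 0.1229

0.123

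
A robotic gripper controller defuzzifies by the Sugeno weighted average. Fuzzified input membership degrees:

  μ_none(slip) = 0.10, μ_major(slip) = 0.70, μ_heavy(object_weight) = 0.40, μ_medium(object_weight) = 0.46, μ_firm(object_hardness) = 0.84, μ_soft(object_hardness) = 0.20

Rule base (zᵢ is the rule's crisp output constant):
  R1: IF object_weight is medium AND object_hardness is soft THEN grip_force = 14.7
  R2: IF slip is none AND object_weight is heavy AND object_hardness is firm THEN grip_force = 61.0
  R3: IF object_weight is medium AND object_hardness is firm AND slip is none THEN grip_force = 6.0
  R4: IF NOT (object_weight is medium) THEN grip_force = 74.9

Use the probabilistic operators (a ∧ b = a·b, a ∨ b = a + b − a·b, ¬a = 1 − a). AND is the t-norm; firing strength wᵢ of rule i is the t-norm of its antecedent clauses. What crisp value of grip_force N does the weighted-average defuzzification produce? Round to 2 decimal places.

R1 (z=14.7): medium=0.46, soft=0.20; AND[a·b] → w = 0.0920
R2 (z=61.0): none=0.10, heavy=0.40, firm=0.84; AND[a·b] → w = 0.0336
R3 (z=6.0): medium=0.46, firm=0.84, none=0.10; AND[a·b] → w = 0.0386
R4 (z=74.9): ¬medium=1−0.46=0.54 → w = 0.5400
Weighted average = (0.0920·14.7 + 0.0336·61.0 + 0.0386·6.0 + 0.5400·74.9) / (0.0920 + 0.0336 + 0.0386 + 0.5400)
  = 44.0798 / 0.7042 = 62.59

62.59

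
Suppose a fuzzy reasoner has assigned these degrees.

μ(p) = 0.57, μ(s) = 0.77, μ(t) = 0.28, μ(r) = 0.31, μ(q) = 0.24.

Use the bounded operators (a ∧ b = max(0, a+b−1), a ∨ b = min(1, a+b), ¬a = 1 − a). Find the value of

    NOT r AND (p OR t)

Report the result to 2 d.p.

NOT r = 1 − 0.31 = 0.69
p OR t = min(1, a+b) on (0.57, 0.28) = 0.85
NOT r AND (p OR t) = max(0, a+b−1) on (0.69, 0.85) = 0.54

0.54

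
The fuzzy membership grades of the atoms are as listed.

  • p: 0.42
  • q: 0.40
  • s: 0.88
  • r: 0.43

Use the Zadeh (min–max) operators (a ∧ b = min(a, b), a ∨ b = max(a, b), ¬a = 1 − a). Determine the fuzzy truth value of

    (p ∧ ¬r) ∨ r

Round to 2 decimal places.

0.43

¬r = 1 − 0.43 = 0.57
p ∧ ¬r = min(a, b) on (0.42, 0.57) = 0.42
(p ∧ ¬r) ∨ r = max(a, b) on (0.42, 0.43) = 0.43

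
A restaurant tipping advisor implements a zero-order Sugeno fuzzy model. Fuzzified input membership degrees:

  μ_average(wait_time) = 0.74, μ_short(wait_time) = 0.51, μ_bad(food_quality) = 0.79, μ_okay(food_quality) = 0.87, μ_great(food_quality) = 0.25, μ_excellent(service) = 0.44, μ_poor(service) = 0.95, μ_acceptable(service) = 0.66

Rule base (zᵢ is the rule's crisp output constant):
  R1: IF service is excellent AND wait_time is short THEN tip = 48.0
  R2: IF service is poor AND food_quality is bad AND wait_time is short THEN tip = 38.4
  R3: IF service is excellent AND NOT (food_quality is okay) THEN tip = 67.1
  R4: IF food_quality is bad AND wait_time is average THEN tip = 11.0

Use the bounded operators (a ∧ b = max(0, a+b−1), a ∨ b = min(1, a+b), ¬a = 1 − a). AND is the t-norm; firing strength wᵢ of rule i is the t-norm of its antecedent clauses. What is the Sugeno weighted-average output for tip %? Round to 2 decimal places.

R1 (z=48.0): excellent=0.44, short=0.51; AND[max(0, a+b−1)] → w = 0.00
R2 (z=38.4): poor=0.95, bad=0.79, short=0.51; AND[max(0, a+b−1)] → w = 0.25
R3 (z=67.1): excellent=0.44, ¬okay=1−0.87=0.13; AND[max(0, a+b−1)] → w = 0.00
R4 (z=11.0): bad=0.79, average=0.74; AND[max(0, a+b−1)] → w = 0.53
Weighted average = (0.00·48.0 + 0.25·38.4 + 0.00·67.1 + 0.53·11.0) / (0.00 + 0.25 + 0.00 + 0.53)
  = 15.4300 / 0.7800 = 19.78

19.78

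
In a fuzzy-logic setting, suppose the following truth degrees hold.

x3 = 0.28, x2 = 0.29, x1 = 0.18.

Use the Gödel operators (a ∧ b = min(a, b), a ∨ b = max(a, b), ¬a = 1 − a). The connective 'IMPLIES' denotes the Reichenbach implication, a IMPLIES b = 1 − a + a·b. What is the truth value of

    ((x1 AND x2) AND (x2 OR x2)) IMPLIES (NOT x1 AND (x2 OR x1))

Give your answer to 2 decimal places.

0.87

x1 AND x2 = min(a, b) on (0.18, 0.29) = 0.18
x2 OR x2 = max(a, b) on (0.29, 0.29) = 0.29
(x1 AND x2) AND (x2 OR x2) = min(a, b) on (0.18, 0.29) = 0.18
NOT x1 = 1 − 0.18 = 0.82
x2 OR x1 = max(a, b) on (0.29, 0.18) = 0.29
NOT x1 AND (x2 OR x1) = min(a, b) on (0.82, 0.29) = 0.29
((x1 AND x2) AND (x2 OR x2)) IMPLIES (NOT x1 AND (x2 OR x1))  [Reichenbach: 1 − a + a·b] with a=0.18, b=0.29 → 0.87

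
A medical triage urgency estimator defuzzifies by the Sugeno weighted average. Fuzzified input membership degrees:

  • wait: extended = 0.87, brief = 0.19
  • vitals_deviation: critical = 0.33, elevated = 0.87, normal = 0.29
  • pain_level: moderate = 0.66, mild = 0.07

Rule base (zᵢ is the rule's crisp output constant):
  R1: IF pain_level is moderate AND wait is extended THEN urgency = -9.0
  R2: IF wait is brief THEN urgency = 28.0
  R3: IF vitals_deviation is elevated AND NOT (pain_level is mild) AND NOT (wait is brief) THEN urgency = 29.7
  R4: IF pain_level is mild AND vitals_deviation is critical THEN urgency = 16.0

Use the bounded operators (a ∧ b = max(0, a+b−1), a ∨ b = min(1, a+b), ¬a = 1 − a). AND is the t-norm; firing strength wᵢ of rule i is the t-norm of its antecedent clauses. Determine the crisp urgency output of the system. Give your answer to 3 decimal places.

14.035

R1 (z=-9.0): moderate=0.66, extended=0.87; AND[max(0, a+b−1)] → w = 0.53
R2 (z=28.0): brief=0.19 → w = 0.19
R3 (z=29.7): elevated=0.87, ¬mild=1−0.07=0.93, ¬brief=1−0.19=0.81; AND[max(0, a+b−1)] → w = 0.61
R4 (z=16.0): mild=0.07, critical=0.33; AND[max(0, a+b−1)] → w = 0.00
Weighted average = (0.53·-9.0 + 0.19·28.0 + 0.61·29.7 + 0.00·16.0) / (0.53 + 0.19 + 0.61 + 0.00)
  = 18.6670 / 1.3300 = 14.035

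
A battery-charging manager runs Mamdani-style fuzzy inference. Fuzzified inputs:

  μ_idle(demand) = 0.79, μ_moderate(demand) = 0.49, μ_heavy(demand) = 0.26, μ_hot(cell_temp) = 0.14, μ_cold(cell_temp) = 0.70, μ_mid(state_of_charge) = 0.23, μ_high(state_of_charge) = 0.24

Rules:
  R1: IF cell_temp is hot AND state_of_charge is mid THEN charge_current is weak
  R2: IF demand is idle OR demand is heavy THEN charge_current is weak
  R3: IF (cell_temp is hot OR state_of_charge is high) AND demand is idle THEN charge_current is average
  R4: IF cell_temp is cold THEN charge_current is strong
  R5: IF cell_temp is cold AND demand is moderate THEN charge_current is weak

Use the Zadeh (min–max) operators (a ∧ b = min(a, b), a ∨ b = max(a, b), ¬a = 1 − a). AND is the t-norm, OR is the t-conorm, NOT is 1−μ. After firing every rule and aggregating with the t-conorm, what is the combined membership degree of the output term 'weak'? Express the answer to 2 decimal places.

0.79

R1: hot=0.14, mid=0.23; AND[min(a, b)] → w = 0.14
R2: idle=0.79, heavy=0.26; OR[max(a, b)] → w = 0.79
R3: (hot=0.14 OR high=0.24) = 0.24; AND[min(a, b)] with idle=0.79 → w = 0.24
R4: cold=0.70 → w = 0.70
R5: cold=0.70, moderate=0.49; AND[min(a, b)] → w = 0.49
Rules with consequent 'weak': {R1, R2, R5} → strengths 0.14, 0.79, 0.49
Aggregate via t-conorm [max(a, b)]: 0.79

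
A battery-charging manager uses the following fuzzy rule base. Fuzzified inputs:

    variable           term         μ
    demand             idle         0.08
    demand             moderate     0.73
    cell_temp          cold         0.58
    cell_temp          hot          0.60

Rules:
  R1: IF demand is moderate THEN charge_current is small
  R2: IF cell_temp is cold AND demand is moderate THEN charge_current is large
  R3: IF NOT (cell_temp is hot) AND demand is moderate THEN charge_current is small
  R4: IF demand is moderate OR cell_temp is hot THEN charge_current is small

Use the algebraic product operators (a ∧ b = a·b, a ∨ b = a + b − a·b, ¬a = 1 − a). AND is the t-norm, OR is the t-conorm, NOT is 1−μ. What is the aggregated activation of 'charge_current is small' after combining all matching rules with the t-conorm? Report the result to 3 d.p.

R1: moderate=0.73 → w = 0.7300
R2: cold=0.58, moderate=0.73; AND[a·b] → w = 0.4234
R3: ¬hot=1−0.60=0.40, moderate=0.73; AND[a·b] → w = 0.2920
R4: moderate=0.73, hot=0.60; OR[a + b − a·b] → w = 0.8920
Rules with consequent 'small': {R1, R3, R4} → strengths 0.7300, 0.2920, 0.8920
Aggregate via t-conorm [a + b − a·b]: 0.9794

0.979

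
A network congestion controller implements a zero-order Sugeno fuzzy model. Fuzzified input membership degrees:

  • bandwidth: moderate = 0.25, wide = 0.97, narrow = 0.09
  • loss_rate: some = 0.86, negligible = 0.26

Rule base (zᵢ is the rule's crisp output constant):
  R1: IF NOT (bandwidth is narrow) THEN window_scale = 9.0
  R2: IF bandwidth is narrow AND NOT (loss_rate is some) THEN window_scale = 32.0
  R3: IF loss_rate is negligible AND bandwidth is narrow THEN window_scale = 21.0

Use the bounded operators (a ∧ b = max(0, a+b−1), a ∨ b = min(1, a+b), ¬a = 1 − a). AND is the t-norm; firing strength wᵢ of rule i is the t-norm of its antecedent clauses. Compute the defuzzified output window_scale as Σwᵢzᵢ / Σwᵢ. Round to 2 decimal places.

R1 (z=9.0): ¬narrow=1−0.09=0.91 → w = 0.91
R2 (z=32.0): narrow=0.09, ¬some=1−0.86=0.14; AND[max(0, a+b−1)] → w = 0.00
R3 (z=21.0): negligible=0.26, narrow=0.09; AND[max(0, a+b−1)] → w = 0.00
Weighted average = (0.91·9.0 + 0.00·32.0 + 0.00·21.0) / (0.91 + 0.00 + 0.00)
  = 8.1900 / 0.9100 = 9.00

9.00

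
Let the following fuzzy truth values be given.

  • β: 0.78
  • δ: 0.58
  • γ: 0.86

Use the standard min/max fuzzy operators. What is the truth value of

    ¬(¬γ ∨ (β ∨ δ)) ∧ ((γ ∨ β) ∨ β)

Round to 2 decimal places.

0.22

¬γ = 1 − 0.86 = 0.14
β ∨ δ = max(a, b) on (0.78, 0.58) = 0.78
¬γ ∨ (β ∨ δ) = max(a, b) on (0.14, 0.78) = 0.78
¬(¬γ ∨ (β ∨ δ)) = 1 − 0.78 = 0.22
γ ∨ β = max(a, b) on (0.86, 0.78) = 0.86
(γ ∨ β) ∨ β = max(a, b) on (0.86, 0.78) = 0.86
¬(¬γ ∨ (β ∨ δ)) ∧ ((γ ∨ β) ∨ β) = min(a, b) on (0.22, 0.86) = 0.22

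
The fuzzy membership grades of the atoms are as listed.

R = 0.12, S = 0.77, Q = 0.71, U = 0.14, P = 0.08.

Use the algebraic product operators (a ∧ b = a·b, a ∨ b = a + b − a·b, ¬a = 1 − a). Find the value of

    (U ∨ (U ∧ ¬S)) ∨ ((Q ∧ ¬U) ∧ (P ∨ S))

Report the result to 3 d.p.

¬S = 1 − 0.7700 = 0.2300
U ∧ ¬S = a·b on (0.1400, 0.2300) = 0.0322
U ∨ (U ∧ ¬S) = a + b − a·b on (0.1400, 0.0322) = 0.1677
¬U = 1 − 0.1400 = 0.8600
Q ∧ ¬U = a·b on (0.7100, 0.8600) = 0.6106
P ∨ S = a + b − a·b on (0.0800, 0.7700) = 0.7884
(Q ∧ ¬U) ∧ (P ∨ S) = a·b on (0.6106, 0.7884) = 0.4814
(U ∨ (U ∧ ¬S)) ∨ ((Q ∧ ¬U) ∧ (P ∨ S)) = a + b − a·b on (0.1677, 0.4814) = 0.5684

0.568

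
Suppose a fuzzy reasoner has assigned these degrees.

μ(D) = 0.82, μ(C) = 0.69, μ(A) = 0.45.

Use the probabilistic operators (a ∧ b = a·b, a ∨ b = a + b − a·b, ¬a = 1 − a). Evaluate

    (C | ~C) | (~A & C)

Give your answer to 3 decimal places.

0.867

~C = 1 − 0.6900 = 0.3100
C | ~C = a + b − a·b on (0.6900, 0.3100) = 0.7861
~A = 1 − 0.4500 = 0.5500
~A & C = a·b on (0.5500, 0.6900) = 0.3795
(C | ~C) | (~A & C) = a + b − a·b on (0.7861, 0.3795) = 0.8673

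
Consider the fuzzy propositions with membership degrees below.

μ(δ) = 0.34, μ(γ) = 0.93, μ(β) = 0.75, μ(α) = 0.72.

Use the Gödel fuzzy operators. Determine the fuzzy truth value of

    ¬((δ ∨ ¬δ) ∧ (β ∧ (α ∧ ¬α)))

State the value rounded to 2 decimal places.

0.72

¬δ = 1 − 0.34 = 0.66
δ ∨ ¬δ = max(a, b) on (0.34, 0.66) = 0.66
¬α = 1 − 0.72 = 0.28
α ∧ ¬α = min(a, b) on (0.72, 0.28) = 0.28
β ∧ (α ∧ ¬α) = min(a, b) on (0.75, 0.28) = 0.28
(δ ∨ ¬δ) ∧ (β ∧ (α ∧ ¬α)) = min(a, b) on (0.66, 0.28) = 0.28
¬((δ ∨ ¬δ) ∧ (β ∧ (α ∧ ¬α))) = 1 − 0.28 = 0.72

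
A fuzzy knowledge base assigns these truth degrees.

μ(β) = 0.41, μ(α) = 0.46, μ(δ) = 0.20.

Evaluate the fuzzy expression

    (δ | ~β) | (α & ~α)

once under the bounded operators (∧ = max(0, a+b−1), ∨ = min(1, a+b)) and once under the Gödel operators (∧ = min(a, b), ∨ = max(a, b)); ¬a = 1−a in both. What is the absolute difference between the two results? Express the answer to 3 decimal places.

0.200

Under bounded:
  ~β = 1 − 0.41 = 0.59
  δ | ~β = min(1, a+b) on (0.20, 0.59) = 0.79
  ~α = 1 − 0.46 = 0.54
  α & ~α = max(0, a+b−1) on (0.46, 0.54) = 0.00
  (δ | ~β) | (α & ~α) = min(1, a+b) on (0.79, 0.00) = 0.79
  → value = 0.7900
Under Gödel:
  ~β = 1 − 0.41 = 0.59
  δ | ~β = max(a, b) on (0.20, 0.59) = 0.59
  ~α = 1 − 0.46 = 0.54
  α & ~α = min(a, b) on (0.46, 0.54) = 0.46
  (δ | ~β) | (α & ~α) = max(a, b) on (0.59, 0.46) = 0.59
  → value = 0.5900
|0.7900 − 0.5900| = 0.200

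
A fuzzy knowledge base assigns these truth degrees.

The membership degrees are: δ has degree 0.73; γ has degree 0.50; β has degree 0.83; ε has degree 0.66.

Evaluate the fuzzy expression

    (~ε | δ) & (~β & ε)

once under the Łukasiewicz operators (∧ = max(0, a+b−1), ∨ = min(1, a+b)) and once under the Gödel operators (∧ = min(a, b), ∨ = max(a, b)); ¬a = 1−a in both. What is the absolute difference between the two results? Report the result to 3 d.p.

Under Łukasiewicz:
  ~ε = 1 − 0.66 = 0.34
  ~ε | δ = min(1, a+b) on (0.34, 0.73) = 1.00
  ~β = 1 − 0.83 = 0.17
  ~β & ε = max(0, a+b−1) on (0.17, 0.66) = 0.00
  (~ε | δ) & (~β & ε) = max(0, a+b−1) on (1.00, 0.00) = 0.00
  → value = 0.0000
Under Gödel:
  ~ε = 1 − 0.66 = 0.34
  ~ε | δ = max(a, b) on (0.34, 0.73) = 0.73
  ~β = 1 − 0.83 = 0.17
  ~β & ε = min(a, b) on (0.17, 0.66) = 0.17
  (~ε | δ) & (~β & ε) = min(a, b) on (0.73, 0.17) = 0.17
  → value = 0.1700
|0.0000 − 0.1700| = 0.170

0.170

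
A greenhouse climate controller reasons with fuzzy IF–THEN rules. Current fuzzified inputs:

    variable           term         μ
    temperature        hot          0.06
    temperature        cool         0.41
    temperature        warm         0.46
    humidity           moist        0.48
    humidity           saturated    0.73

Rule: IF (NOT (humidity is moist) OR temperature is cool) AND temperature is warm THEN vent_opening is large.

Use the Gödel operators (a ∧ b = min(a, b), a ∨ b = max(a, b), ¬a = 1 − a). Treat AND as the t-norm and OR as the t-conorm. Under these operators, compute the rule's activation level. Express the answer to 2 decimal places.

0.46

firing strength: (¬moist=1−0.48=0.52 OR cool=0.41) = 0.52; AND[min(a, b)] with warm=0.46 → w = 0.46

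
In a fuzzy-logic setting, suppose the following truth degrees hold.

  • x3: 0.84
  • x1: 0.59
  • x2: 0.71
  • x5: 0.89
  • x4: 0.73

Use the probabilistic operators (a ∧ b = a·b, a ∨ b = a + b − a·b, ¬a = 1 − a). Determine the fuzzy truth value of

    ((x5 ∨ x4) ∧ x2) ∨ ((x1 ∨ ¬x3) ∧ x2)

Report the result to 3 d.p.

x5 ∨ x4 = a + b − a·b on (0.8900, 0.7300) = 0.9703
(x5 ∨ x4) ∧ x2 = a·b on (0.9703, 0.7100) = 0.6889
¬x3 = 1 − 0.8400 = 0.1600
x1 ∨ ¬x3 = a + b − a·b on (0.5900, 0.1600) = 0.6556
(x1 ∨ ¬x3) ∧ x2 = a·b on (0.6556, 0.7100) = 0.4655
((x5 ∨ x4) ∧ x2) ∨ ((x1 ∨ ¬x3) ∧ x2) = a + b − a·b on (0.6889, 0.4655) = 0.8337

0.834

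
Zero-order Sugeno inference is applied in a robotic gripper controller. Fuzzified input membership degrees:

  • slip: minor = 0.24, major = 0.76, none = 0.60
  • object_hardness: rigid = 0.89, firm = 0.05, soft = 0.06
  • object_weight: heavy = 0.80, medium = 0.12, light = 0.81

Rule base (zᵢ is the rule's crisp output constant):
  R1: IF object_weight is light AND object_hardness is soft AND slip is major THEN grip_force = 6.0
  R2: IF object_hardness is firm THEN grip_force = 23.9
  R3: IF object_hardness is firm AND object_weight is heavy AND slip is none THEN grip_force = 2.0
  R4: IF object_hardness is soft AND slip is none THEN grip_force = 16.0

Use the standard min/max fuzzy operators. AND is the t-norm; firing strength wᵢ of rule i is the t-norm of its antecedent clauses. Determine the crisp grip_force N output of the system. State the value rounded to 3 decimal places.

R1 (z=6.0): light=0.81, soft=0.06, major=0.76; AND[min(a, b)] → w = 0.06
R2 (z=23.9): firm=0.05 → w = 0.05
R3 (z=2.0): firm=0.05, heavy=0.80, none=0.60; AND[min(a, b)] → w = 0.05
R4 (z=16.0): soft=0.06, none=0.60; AND[min(a, b)] → w = 0.06
Weighted average = (0.06·6.0 + 0.05·23.9 + 0.05·2.0 + 0.06·16.0) / (0.06 + 0.05 + 0.05 + 0.06)
  = 2.6150 / 0.2200 = 11.886

11.886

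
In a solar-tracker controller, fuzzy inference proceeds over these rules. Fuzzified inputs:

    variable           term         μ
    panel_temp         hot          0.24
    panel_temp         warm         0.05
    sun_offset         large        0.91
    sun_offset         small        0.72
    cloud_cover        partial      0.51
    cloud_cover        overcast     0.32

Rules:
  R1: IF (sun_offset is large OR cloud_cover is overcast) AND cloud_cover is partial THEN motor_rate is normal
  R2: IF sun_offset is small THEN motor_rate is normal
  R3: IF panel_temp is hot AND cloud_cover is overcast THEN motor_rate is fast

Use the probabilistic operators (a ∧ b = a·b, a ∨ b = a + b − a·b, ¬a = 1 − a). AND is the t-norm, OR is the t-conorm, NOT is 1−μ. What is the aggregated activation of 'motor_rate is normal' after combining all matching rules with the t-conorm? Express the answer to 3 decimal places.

0.854

R1: (large=0.91 OR overcast=0.32) = 0.9388; AND[a·b] with partial=0.51 → w = 0.4788
R2: small=0.72 → w = 0.7200
R3: hot=0.24, overcast=0.32; AND[a·b] → w = 0.0768
Rules with consequent 'normal': {R1, R2} → strengths 0.4788, 0.7200
Aggregate via t-conorm [a + b − a·b]: 0.8541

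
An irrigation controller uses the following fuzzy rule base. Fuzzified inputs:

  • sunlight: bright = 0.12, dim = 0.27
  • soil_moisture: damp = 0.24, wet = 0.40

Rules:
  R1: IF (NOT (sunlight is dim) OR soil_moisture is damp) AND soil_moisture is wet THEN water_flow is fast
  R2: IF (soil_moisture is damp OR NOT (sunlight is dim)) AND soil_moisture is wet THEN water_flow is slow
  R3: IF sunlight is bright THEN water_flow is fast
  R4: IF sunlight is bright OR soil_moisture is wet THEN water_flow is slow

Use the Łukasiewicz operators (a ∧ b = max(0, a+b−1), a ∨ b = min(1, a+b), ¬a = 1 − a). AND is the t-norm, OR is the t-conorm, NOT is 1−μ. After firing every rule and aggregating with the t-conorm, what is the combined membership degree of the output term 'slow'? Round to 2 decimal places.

0.89

R1: (¬dim=1−0.27=0.73 OR damp=0.24) = 0.97; AND[max(0, a+b−1)] with wet=0.40 → w = 0.37
R2: (damp=0.24 OR ¬dim=1−0.27=0.73) = 0.97; AND[max(0, a+b−1)] with wet=0.40 → w = 0.37
R3: bright=0.12 → w = 0.12
R4: bright=0.12, wet=0.40; OR[min(1, a+b)] → w = 0.52
Rules with consequent 'slow': {R2, R4} → strengths 0.37, 0.52
Aggregate via t-conorm [min(1, a+b)]: 0.89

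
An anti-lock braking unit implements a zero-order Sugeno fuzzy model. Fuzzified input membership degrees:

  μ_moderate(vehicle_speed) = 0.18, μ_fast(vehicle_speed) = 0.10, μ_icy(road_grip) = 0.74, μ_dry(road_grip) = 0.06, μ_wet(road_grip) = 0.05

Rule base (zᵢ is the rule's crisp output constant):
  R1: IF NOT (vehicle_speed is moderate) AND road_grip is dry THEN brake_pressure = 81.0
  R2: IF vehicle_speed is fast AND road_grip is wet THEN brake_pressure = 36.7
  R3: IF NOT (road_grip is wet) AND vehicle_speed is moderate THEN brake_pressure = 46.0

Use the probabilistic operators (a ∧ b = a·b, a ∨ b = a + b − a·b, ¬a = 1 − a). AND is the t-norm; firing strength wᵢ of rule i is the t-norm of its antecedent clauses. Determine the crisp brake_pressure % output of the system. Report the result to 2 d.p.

R1 (z=81.0): ¬moderate=1−0.18=0.82, dry=0.06; AND[a·b] → w = 0.0492
R2 (z=36.7): fast=0.10, wet=0.05; AND[a·b] → w = 0.0050
R3 (z=46.0): ¬wet=1−0.05=0.95, moderate=0.18; AND[a·b] → w = 0.1710
Weighted average = (0.0492·81.0 + 0.0050·36.7 + 0.1710·46.0) / (0.0492 + 0.0050 + 0.1710)
  = 12.0347 / 0.2252 = 53.44

53.44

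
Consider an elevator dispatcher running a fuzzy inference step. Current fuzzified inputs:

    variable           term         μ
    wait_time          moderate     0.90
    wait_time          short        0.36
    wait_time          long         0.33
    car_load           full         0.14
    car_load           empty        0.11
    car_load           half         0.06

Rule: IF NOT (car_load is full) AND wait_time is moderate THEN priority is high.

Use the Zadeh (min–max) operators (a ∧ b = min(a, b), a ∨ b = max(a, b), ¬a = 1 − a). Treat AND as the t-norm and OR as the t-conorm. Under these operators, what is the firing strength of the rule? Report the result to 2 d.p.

firing strength: ¬full=1−0.14=0.86, moderate=0.90; AND[min(a, b)] → w = 0.86

0.86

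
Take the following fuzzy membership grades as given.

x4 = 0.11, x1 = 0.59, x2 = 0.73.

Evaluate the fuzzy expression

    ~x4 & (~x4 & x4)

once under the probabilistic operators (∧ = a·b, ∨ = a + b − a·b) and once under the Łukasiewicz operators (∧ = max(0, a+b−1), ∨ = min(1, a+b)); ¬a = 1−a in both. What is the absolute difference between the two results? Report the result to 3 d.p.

Under probabilistic:
  ~x4 = 1 − 0.1100 = 0.8900
  ~x4 = 1 − 0.1100 = 0.8900
  ~x4 & x4 = a·b on (0.8900, 0.1100) = 0.0979
  ~x4 & (~x4 & x4) = a·b on (0.8900, 0.0979) = 0.0871
  → value = 0.0871
Under Łukasiewicz:
  ~x4 = 1 − 0.11 = 0.89
  ~x4 = 1 − 0.11 = 0.89
  ~x4 & x4 = max(0, a+b−1) on (0.89, 0.11) = 0.00
  ~x4 & (~x4 & x4) = max(0, a+b−1) on (0.89, 0.00) = 0.00
  → value = 0.0000
|0.0871 − 0.0000| = 0.087

0.087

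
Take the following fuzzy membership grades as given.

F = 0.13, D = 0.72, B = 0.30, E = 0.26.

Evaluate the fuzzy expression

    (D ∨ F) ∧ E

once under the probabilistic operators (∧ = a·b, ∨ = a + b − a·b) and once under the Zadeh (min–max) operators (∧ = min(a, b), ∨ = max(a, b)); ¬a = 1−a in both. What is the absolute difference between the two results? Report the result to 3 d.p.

0.063

Under probabilistic:
  D ∨ F = a + b − a·b on (0.7200, 0.1300) = 0.7564
  (D ∨ F) ∧ E = a·b on (0.7564, 0.2600) = 0.1967
  → value = 0.1967
Under Zadeh (min–max):
  D ∨ F = max(a, b) on (0.72, 0.13) = 0.72
  (D ∨ F) ∧ E = min(a, b) on (0.72, 0.26) = 0.26
  → value = 0.2600
|0.1967 − 0.2600| = 0.063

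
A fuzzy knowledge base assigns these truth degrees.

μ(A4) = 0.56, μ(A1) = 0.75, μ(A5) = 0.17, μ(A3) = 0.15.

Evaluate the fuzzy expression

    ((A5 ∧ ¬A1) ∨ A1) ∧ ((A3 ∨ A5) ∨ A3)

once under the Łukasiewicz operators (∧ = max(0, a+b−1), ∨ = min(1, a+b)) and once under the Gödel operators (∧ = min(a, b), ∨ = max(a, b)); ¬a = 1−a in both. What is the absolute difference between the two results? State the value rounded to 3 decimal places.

0.050

Under Łukasiewicz:
  ¬A1 = 1 − 0.75 = 0.25
  A5 ∧ ¬A1 = max(0, a+b−1) on (0.17, 0.25) = 0.00
  (A5 ∧ ¬A1) ∨ A1 = min(1, a+b) on (0.00, 0.75) = 0.75
  A3 ∨ A5 = min(1, a+b) on (0.15, 0.17) = 0.32
  (A3 ∨ A5) ∨ A3 = min(1, a+b) on (0.32, 0.15) = 0.47
  ((A5 ∧ ¬A1) ∨ A1) ∧ ((A3 ∨ A5) ∨ A3) = max(0, a+b−1) on (0.75, 0.47) = 0.22
  → value = 0.2200
Under Gödel:
  ¬A1 = 1 − 0.75 = 0.25
  A5 ∧ ¬A1 = min(a, b) on (0.17, 0.25) = 0.17
  (A5 ∧ ¬A1) ∨ A1 = max(a, b) on (0.17, 0.75) = 0.75
  A3 ∨ A5 = max(a, b) on (0.15, 0.17) = 0.17
  (A3 ∨ A5) ∨ A3 = max(a, b) on (0.17, 0.15) = 0.17
  ((A5 ∧ ¬A1) ∨ A1) ∧ ((A3 ∨ A5) ∨ A3) = min(a, b) on (0.75, 0.17) = 0.17
  → value = 0.1700
|0.2200 − 0.1700| = 0.050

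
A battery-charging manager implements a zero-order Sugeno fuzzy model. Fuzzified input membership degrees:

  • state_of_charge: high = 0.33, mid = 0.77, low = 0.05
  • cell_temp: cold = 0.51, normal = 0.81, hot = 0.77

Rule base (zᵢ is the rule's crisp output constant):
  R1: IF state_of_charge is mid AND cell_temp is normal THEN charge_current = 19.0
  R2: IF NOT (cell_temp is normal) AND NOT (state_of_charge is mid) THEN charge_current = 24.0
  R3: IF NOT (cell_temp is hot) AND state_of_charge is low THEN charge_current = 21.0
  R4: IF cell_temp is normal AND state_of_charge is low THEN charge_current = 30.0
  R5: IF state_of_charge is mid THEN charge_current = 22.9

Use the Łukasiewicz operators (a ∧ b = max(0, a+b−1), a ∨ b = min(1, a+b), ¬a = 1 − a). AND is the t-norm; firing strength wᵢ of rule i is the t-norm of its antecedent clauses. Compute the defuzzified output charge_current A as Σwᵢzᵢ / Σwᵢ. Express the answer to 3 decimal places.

21.224

R1 (z=19.0): mid=0.77, normal=0.81; AND[max(0, a+b−1)] → w = 0.58
R2 (z=24.0): ¬normal=1−0.81=0.19, ¬mid=1−0.77=0.23; AND[max(0, a+b−1)] → w = 0.00
R3 (z=21.0): ¬hot=1−0.77=0.23, low=0.05; AND[max(0, a+b−1)] → w = 0.00
R4 (z=30.0): normal=0.81, low=0.05; AND[max(0, a+b−1)] → w = 0.00
R5 (z=22.9): mid=0.77 → w = 0.77
Weighted average = (0.58·19.0 + 0.00·24.0 + 0.00·21.0 + 0.00·30.0 + 0.77·22.9) / (0.58 + 0.00 + 0.00 + 0.00 + 0.77)
  = 28.6530 / 1.3500 = 21.224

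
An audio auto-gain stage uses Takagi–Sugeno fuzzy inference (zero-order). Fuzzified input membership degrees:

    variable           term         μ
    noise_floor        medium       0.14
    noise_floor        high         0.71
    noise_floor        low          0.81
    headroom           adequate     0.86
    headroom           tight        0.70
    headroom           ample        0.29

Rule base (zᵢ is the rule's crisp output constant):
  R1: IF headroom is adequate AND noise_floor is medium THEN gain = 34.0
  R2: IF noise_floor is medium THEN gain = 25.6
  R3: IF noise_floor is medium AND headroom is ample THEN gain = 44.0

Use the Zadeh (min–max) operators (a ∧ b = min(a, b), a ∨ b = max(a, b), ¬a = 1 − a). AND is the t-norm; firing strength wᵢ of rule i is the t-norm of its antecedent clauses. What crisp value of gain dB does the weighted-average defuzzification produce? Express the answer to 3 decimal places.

34.533

R1 (z=34.0): adequate=0.86, medium=0.14; AND[min(a, b)] → w = 0.14
R2 (z=25.6): medium=0.14 → w = 0.14
R3 (z=44.0): medium=0.14, ample=0.29; AND[min(a, b)] → w = 0.14
Weighted average = (0.14·34.0 + 0.14·25.6 + 0.14·44.0) / (0.14 + 0.14 + 0.14)
  = 14.5040 / 0.4200 = 34.533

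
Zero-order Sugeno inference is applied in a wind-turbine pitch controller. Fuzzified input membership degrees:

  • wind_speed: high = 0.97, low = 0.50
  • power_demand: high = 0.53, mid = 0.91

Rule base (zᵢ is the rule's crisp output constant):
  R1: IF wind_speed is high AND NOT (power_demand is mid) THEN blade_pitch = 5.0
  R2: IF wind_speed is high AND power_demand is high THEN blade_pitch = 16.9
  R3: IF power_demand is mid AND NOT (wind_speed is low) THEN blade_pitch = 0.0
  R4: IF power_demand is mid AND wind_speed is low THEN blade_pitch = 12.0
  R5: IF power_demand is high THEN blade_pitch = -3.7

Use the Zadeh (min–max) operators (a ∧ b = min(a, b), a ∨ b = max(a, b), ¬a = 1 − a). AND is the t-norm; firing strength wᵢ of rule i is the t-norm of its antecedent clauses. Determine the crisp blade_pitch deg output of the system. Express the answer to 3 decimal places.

R1 (z=5.0): high=0.97, ¬mid=1−0.91=0.09; AND[min(a, b)] → w = 0.09
R2 (z=16.9): high=0.97, high=0.53; AND[min(a, b)] → w = 0.53
R3 (z=0.0): mid=0.91, ¬low=1−0.50=0.50; AND[min(a, b)] → w = 0.50
R4 (z=12.0): mid=0.91, low=0.50; AND[min(a, b)] → w = 0.50
R5 (z=-3.7): high=0.53 → w = 0.53
Weighted average = (0.09·5.0 + 0.53·16.9 + 0.50·0.0 + 0.50·12.0 + 0.53·-3.7) / (0.09 + 0.53 + 0.50 + 0.50 + 0.53)
  = 13.4460 / 2.1500 = 6.254

6.254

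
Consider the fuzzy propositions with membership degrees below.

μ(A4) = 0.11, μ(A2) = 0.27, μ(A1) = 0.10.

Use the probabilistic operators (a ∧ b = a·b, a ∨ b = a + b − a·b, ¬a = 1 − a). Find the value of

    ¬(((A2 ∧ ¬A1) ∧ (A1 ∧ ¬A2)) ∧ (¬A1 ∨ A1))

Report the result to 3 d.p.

0.984

¬A1 = 1 − 0.1000 = 0.9000
A2 ∧ ¬A1 = a·b on (0.2700, 0.9000) = 0.2430
¬A2 = 1 − 0.2700 = 0.7300
A1 ∧ ¬A2 = a·b on (0.1000, 0.7300) = 0.0730
(A2 ∧ ¬A1) ∧ (A1 ∧ ¬A2) = a·b on (0.2430, 0.0730) = 0.0177
¬A1 = 1 − 0.1000 = 0.9000
¬A1 ∨ A1 = a + b − a·b on (0.9000, 0.1000) = 0.9100
((A2 ∧ ¬A1) ∧ (A1 ∧ ¬A2)) ∧ (¬A1 ∨ A1) = a·b on (0.0177, 0.9100) = 0.0161
¬(((A2 ∧ ¬A1) ∧ (A1 ∧ ¬A2)) ∧ (¬A1 ∨ A1)) = 1 − 0.0161 = 0.9839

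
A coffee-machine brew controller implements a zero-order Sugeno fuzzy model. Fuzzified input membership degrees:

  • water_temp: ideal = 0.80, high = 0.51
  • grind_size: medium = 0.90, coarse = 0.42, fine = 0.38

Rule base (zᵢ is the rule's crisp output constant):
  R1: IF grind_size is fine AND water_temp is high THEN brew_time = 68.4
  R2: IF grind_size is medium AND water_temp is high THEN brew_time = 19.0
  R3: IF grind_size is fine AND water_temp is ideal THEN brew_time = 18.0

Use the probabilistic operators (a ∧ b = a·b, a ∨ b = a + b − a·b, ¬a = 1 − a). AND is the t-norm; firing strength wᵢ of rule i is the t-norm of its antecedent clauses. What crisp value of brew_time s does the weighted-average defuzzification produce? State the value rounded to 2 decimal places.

R1 (z=68.4): fine=0.38, high=0.51; AND[a·b] → w = 0.1938
R2 (z=19.0): medium=0.90, high=0.51; AND[a·b] → w = 0.4590
R3 (z=18.0): fine=0.38, ideal=0.80; AND[a·b] → w = 0.3040
Weighted average = (0.1938·68.4 + 0.4590·19.0 + 0.3040·18.0) / (0.1938 + 0.4590 + 0.3040)
  = 27.4489 / 0.9568 = 28.69

28.69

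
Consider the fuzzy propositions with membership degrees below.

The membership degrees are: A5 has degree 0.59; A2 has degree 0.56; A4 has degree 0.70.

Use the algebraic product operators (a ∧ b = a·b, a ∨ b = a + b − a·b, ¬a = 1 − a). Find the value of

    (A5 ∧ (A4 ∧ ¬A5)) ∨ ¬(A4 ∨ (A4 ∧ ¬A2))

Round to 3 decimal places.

0.342

¬A5 = 1 − 0.5900 = 0.4100
A4 ∧ ¬A5 = a·b on (0.7000, 0.4100) = 0.2870
A5 ∧ (A4 ∧ ¬A5) = a·b on (0.5900, 0.2870) = 0.1693
¬A2 = 1 − 0.5600 = 0.4400
A4 ∧ ¬A2 = a·b on (0.7000, 0.4400) = 0.3080
A4 ∨ (A4 ∧ ¬A2) = a + b − a·b on (0.7000, 0.3080) = 0.7924
¬(A4 ∨ (A4 ∧ ¬A2)) = 1 − 0.7924 = 0.2076
(A5 ∧ (A4 ∧ ¬A5)) ∨ ¬(A4 ∨ (A4 ∧ ¬A2)) = a + b − a·b on (0.1693, 0.2076) = 0.3418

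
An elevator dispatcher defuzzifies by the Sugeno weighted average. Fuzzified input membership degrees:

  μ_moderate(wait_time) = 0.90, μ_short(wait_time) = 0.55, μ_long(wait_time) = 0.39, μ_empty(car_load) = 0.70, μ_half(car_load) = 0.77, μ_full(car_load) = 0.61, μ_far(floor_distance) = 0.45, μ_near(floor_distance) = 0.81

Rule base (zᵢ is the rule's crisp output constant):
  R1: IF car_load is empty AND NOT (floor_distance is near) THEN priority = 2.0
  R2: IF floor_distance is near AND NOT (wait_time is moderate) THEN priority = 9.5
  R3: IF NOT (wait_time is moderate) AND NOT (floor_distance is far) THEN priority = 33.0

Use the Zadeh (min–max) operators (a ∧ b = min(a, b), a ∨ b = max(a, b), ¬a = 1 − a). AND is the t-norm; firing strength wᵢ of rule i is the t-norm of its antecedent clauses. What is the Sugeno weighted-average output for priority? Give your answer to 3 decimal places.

11.872

R1 (z=2.0): empty=0.70, ¬near=1−0.81=0.19; AND[min(a, b)] → w = 0.19
R2 (z=9.5): near=0.81, ¬moderate=1−0.90=0.10; AND[min(a, b)] → w = 0.10
R3 (z=33.0): ¬moderate=1−0.90=0.10, ¬far=1−0.45=0.55; AND[min(a, b)] → w = 0.10
Weighted average = (0.19·2.0 + 0.10·9.5 + 0.10·33.0) / (0.19 + 0.10 + 0.10)
  = 4.6300 / 0.3900 = 11.872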